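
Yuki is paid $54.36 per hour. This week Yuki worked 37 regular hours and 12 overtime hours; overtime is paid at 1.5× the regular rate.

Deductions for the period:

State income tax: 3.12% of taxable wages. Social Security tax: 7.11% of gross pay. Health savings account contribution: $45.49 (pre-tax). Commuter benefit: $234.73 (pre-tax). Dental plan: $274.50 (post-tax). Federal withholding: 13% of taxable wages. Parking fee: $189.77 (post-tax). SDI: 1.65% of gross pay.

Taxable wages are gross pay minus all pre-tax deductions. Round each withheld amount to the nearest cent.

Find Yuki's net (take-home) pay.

$1,546.62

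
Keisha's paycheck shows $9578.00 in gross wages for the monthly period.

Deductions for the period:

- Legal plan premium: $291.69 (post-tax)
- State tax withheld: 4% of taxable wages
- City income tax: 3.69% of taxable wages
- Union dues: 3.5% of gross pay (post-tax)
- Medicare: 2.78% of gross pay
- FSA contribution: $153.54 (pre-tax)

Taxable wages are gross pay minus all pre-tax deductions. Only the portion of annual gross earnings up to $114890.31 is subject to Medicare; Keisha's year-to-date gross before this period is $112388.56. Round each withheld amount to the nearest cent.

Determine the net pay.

FSA contribution: $153.54
Taxable wages = $9578.00 − $153.54 = $9424.46
State tax withheld: $9424.46 × 0.04 = $376.98
City income tax: $9424.46 × 0.0369 = $347.76
Medicare: only $114890.31 − $112388.56 = $2501.75 of this check is subject → $2501.75 × 0.0278 = $69.55
Union dues: $9578.00 × 0.035 = $335.23
Legal plan premium: $291.69
Total deductions = $153.54 + $376.98 + $347.76 + $69.55 + $335.23 + $291.69 = $1574.75
Net pay = $9578.00 − $1574.75 = $8003.25

$8003.25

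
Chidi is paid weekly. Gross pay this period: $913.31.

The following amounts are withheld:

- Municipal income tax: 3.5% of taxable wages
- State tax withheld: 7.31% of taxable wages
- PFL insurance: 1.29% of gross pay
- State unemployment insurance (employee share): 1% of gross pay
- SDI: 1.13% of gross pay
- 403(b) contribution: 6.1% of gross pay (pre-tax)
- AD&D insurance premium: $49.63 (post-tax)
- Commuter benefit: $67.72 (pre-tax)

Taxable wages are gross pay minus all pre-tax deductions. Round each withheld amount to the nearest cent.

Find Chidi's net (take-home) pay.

$623.63

Commuter benefit: $67.72
403(b) contribution: $913.31 × 0.061 = $55.71
Pre-tax total = $67.72 + $55.71 = $123.43
Taxable wages = $913.31 − $123.43 = $789.88
Municipal income tax: $789.88 × 0.035 = $27.65
State tax withheld: $789.88 × 0.0731 = $57.74
State unemployment insurance (employee share): $913.31 × 0.01 = $9.13
PFL insurance: $913.31 × 0.0129 = $11.78
SDI: $913.31 × 0.0113 = $10.32
AD&D insurance premium: $49.63
Total deductions = $67.72 + $55.71 + $27.65 + $57.74 + $9.13 + $11.78 + $10.32 + $49.63 = $289.68
Net pay = $913.31 − $289.68 = $623.63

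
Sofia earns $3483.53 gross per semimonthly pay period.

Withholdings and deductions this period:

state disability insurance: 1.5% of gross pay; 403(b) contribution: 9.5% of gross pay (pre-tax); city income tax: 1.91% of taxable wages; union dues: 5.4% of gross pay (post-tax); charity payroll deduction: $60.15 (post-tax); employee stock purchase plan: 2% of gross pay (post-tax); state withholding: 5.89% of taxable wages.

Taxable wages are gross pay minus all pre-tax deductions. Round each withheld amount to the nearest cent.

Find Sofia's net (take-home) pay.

403(b) contribution: $3483.53 × 0.095 = $330.94
Taxable wages = $3483.53 − $330.94 = $3152.59
City income tax: $3152.59 × 0.0191 = $60.21
State withholding: $3152.59 × 0.0589 = $185.69
State disability insurance: $3483.53 × 0.015 = $52.25
Employee stock purchase plan: $3483.53 × 0.02 = $69.67
Union dues: $3483.53 × 0.054 = $188.11
Charity payroll deduction: $60.15
Total deductions = $330.94 + $60.21 + $185.69 + $52.25 + $69.67 + $188.11 + $60.15 = $947.02
Net pay = $3483.53 − $947.02 = $2536.51

$2536.51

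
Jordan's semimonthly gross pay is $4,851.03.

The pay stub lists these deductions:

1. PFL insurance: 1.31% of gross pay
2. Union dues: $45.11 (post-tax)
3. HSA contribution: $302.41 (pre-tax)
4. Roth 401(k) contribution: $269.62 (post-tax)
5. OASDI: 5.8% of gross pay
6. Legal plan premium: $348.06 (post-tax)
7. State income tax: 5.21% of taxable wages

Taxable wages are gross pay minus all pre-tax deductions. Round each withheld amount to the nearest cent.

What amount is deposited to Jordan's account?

$3,303.94

HSA contribution: $302.41
Taxable wages = $4,851.03 − $302.41 = $4,548.62
State income tax: $4,548.62 × 0.0521 = $236.98
PFL insurance: $4,851.03 × 0.0131 = $63.55
OASDI: $4,851.03 × 0.058 = $281.36
Union dues: $45.11
Legal plan premium: $348.06
Roth 401(k) contribution: $269.62
Total deductions = $302.41 + $236.98 + $63.55 + $281.36 + $45.11 + $348.06 + $269.62 = $1,547.09
Net pay = $4,851.03 − $1,547.09 = $3,303.94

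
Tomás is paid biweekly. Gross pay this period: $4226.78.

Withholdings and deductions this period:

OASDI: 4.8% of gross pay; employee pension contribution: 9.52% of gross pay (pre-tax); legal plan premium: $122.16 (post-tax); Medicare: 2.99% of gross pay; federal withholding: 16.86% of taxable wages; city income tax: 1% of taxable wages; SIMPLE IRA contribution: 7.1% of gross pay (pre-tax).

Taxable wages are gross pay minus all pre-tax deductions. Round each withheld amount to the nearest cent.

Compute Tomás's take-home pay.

$2443.42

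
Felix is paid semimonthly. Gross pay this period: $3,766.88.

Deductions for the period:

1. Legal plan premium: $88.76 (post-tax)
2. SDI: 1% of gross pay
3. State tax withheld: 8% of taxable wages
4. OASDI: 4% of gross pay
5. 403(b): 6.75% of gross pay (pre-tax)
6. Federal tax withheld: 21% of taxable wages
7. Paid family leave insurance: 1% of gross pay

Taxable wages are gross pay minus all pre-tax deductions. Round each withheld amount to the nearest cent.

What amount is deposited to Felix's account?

$2,179.18

403(b): $3,766.88 × 0.0675 = $254.26
Taxable wages = $3,766.88 − $254.26 = $3,512.62
Federal tax withheld: $3,512.62 × 0.21 = $737.65
State tax withheld: $3,512.62 × 0.08 = $281.01
OASDI: $3,766.88 × 0.04 = $150.68
Paid family leave insurance: $3,766.88 × 0.01 = $37.67
SDI: $3,766.88 × 0.01 = $37.67
Legal plan premium: $88.76
Total deductions = $254.26 + $737.65 + $281.01 + $150.68 + $37.67 + $37.67 + $88.76 = $1,587.70
Net pay = $3,766.88 − $1,587.70 = $2,179.18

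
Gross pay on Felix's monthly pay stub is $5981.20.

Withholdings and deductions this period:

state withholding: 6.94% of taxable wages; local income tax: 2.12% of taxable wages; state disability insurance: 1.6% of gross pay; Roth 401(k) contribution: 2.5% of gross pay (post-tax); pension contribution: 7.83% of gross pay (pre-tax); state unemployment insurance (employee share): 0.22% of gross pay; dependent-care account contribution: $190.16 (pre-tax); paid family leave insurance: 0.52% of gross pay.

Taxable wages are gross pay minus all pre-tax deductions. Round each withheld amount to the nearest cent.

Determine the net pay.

Pension contribution: $5981.20 × 0.0783 = $468.33
Dependent-care account contribution: $190.16
Pre-tax total = $468.33 + $190.16 = $658.49
Taxable wages = $5981.20 − $658.49 = $5322.71
State withholding: $5322.71 × 0.0694 = $369.40
Local income tax: $5322.71 × 0.0212 = $112.84
State unemployment insurance (employee share): $5981.20 × 0.0022 = $13.16
Paid family leave insurance: $5981.20 × 0.0052 = $31.10
State disability insurance: $5981.20 × 0.016 = $95.70
Roth 401(k) contribution: $5981.20 × 0.025 = $149.53
Total deductions = $468.33 + $190.16 + $369.40 + $112.84 + $13.16 + $31.10 + $95.70 + $149.53 = $1430.22
Net pay = $5981.20 − $1430.22 = $4550.98

$4550.98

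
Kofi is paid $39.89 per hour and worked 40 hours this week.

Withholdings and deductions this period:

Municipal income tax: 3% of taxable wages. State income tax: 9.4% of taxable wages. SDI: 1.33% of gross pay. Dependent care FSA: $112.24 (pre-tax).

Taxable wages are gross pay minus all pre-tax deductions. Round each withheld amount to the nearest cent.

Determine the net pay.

$1,278.20

Gross pay: 40 × $39.89 = $1,595.60
Dependent care FSA: $112.24
Taxable wages = $1,595.60 − $112.24 = $1,483.36
State income tax: $1,483.36 × 0.094 = $139.44
Municipal income tax: $1,483.36 × 0.03 = $44.50
SDI: $1,595.60 × 0.0133 = $21.22
Total deductions = $112.24 + $139.44 + $44.50 + $21.22 = $317.40
Net pay = $1,595.60 − $317.40 = $1,278.20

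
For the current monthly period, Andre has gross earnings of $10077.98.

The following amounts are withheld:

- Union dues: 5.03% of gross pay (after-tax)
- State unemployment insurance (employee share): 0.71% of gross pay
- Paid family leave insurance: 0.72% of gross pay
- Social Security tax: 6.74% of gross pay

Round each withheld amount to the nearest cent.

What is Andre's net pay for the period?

Social Security tax: $10077.98 × 0.0674 = $679.26
State unemployment insurance (employee share): $10077.98 × 0.0071 = $71.55
Paid family leave insurance: $10077.98 × 0.0072 = $72.56
Union dues: $10077.98 × 0.0503 = $506.92
Total deductions = $679.26 + $71.55 + $72.56 + $506.92 = $1330.29
Net pay = $10077.98 − $1330.29 = $8747.69

$8747.69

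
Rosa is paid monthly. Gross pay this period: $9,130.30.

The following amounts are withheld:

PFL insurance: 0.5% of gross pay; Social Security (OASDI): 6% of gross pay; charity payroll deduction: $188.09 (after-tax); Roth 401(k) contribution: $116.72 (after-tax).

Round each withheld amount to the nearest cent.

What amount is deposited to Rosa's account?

$8,232.02

PFL insurance: $9,130.30 × 0.005 = $45.65
Social Security (OASDI): $9,130.30 × 0.06 = $547.82
Roth 401(k) contribution: $116.72
Charity payroll deduction: $188.09
Total deductions = $45.65 + $547.82 + $116.72 + $188.09 = $898.28
Net pay = $9,130.30 − $898.28 = $8,232.02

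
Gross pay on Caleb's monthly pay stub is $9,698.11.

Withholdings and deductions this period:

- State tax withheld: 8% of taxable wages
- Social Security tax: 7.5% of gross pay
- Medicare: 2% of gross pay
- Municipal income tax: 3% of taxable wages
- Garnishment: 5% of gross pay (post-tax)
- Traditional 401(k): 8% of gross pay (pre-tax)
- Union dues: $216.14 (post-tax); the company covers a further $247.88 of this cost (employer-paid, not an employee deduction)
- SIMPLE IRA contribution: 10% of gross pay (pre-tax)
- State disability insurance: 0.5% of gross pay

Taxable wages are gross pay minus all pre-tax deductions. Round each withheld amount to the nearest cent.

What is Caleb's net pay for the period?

$5,406.82

Traditional 401(k): $9,698.11 × 0.08 = $775.85
SIMPLE IRA contribution: $9,698.11 × 0.1 = $969.81
Pre-tax total = $775.85 + $969.81 = $1,745.66
Taxable wages = $9,698.11 − $1,745.66 = $7,952.45
Municipal income tax: $7,952.45 × 0.03 = $238.57
State tax withheld: $7,952.45 × 0.08 = $636.20
State disability insurance: $9,698.11 × 0.005 = $48.49
Social Security tax: $9,698.11 × 0.075 = $727.36
Medicare: $9,698.11 × 0.02 = $193.96
Garnishment: $9,698.11 × 0.05 = $484.91
Union dues: $216.14
(Employer's $247.88 toward union dues is not withheld from the employee.)
Total deductions = $775.85 + $969.81 + $238.57 + $636.20 + $48.49 + $727.36 + $193.96 + $484.91 + $216.14 = $4,291.29
Net pay = $9,698.11 − $4,291.29 = $5,406.82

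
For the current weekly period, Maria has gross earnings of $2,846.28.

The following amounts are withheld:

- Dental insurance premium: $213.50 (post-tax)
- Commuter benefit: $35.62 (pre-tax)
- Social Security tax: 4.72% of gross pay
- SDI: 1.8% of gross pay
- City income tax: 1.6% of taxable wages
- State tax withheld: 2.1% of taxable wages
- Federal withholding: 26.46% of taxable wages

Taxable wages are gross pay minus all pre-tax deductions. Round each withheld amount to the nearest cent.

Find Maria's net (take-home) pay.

$1,563.90

Commuter benefit: $35.62
Taxable wages = $2,846.28 − $35.62 = $2,810.66
State tax withheld: $2,810.66 × 0.021 = $59.02
City income tax: $2,810.66 × 0.016 = $44.97
Federal withholding: $2,810.66 × 0.2646 = $743.70
SDI: $2,846.28 × 0.018 = $51.23
Social Security tax: $2,846.28 × 0.0472 = $134.34
Dental insurance premium: $213.50
Total deductions = $35.62 + $59.02 + $44.97 + $743.70 + $51.23 + $134.34 + $213.50 = $1,282.38
Net pay = $2,846.28 − $1,282.38 = $1,563.90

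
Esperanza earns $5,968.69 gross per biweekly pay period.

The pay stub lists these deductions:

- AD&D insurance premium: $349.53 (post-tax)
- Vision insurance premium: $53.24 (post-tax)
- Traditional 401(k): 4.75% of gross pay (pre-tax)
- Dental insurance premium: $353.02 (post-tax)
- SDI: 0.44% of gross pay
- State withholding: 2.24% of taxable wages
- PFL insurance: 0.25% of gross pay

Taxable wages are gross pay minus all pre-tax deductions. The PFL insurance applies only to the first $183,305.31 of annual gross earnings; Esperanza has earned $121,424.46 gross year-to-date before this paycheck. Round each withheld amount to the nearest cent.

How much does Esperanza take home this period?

$4,760.86

Traditional 401(k): $5,968.69 × 0.0475 = $283.51
Taxable wages = $5,968.69 − $283.51 = $5,685.18
State withholding: $5,685.18 × 0.0224 = $127.35
PFL insurance: cap not yet reached, full $5,968.69 is subject → $5,968.69 × 0.0025 = $14.92
SDI: $5,968.69 × 0.0044 = $26.26
Vision insurance premium: $53.24
Dental insurance premium: $353.02
AD&D insurance premium: $349.53
Total deductions = $283.51 + $127.35 + $14.92 + $26.26 + $53.24 + $353.02 + $349.53 = $1,207.83
Net pay = $5,968.69 − $1,207.83 = $4,760.86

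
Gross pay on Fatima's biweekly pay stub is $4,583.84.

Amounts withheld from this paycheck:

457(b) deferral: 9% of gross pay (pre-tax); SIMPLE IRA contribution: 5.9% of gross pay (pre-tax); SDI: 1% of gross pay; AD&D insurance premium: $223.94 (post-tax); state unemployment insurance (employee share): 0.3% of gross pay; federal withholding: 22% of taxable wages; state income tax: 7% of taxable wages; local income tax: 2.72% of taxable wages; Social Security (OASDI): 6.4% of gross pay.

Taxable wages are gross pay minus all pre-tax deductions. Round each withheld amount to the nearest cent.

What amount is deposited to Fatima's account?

$2,086.60

457(b) deferral: $4,583.84 × 0.09 = $412.55
SIMPLE IRA contribution: $4,583.84 × 0.059 = $270.45
Pre-tax total = $412.55 + $270.45 = $683.00
Taxable wages = $4,583.84 − $683.00 = $3,900.84
State income tax: $3,900.84 × 0.07 = $273.06
Federal withholding: $3,900.84 × 0.22 = $858.18
Local income tax: $3,900.84 × 0.0272 = $106.10
SDI: $4,583.84 × 0.01 = $45.84
State unemployment insurance (employee share): $4,583.84 × 0.003 = $13.75
Social Security (OASDI): $4,583.84 × 0.064 = $293.37
AD&D insurance premium: $223.94
Total deductions = $412.55 + $270.45 + $273.06 + $858.18 + $106.10 + $45.84 + $13.75 + $293.37 + $223.94 = $2,497.24
Net pay = $4,583.84 − $2,497.24 = $2,086.60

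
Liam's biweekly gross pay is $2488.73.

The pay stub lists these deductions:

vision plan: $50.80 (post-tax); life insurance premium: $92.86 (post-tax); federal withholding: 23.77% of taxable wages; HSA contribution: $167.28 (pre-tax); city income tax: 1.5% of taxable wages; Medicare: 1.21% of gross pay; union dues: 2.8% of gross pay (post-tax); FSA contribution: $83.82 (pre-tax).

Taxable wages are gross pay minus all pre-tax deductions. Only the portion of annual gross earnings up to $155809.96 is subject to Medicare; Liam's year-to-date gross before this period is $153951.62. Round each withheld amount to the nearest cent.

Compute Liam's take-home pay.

HSA contribution: $167.28
FSA contribution: $83.82
Pre-tax total = $167.28 + $83.82 = $251.10
Taxable wages = $2488.73 − $251.10 = $2237.63
City income tax: $2237.63 × 0.015 = $33.56
Federal withholding: $2237.63 × 0.2377 = $531.88
Medicare: only $155809.96 − $153951.62 = $1858.34 of this check is subject → $1858.34 × 0.0121 = $22.49
Life insurance premium: $92.86
Vision plan: $50.80
Union dues: $2488.73 × 0.028 = $69.68
Total deductions = $167.28 + $83.82 + $33.56 + $531.88 + $22.49 + $92.86 + $50.80 + $69.68 = $1052.37
Net pay = $2488.73 − $1052.37 = $1436.36

$1436.36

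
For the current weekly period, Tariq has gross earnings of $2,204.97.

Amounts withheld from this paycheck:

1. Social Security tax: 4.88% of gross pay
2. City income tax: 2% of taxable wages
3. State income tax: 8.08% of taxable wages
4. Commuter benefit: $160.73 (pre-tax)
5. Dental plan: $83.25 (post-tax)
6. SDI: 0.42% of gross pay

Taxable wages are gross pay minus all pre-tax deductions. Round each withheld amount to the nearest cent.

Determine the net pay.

$1,638.08

Commuter benefit: $160.73
Taxable wages = $2,204.97 − $160.73 = $2,044.24
City income tax: $2,044.24 × 0.02 = $40.88
State income tax: $2,044.24 × 0.0808 = $165.17
Social Security tax: $2,204.97 × 0.0488 = $107.60
SDI: $2,204.97 × 0.0042 = $9.26
Dental plan: $83.25
Total deductions = $160.73 + $40.88 + $165.17 + $107.60 + $9.26 + $83.25 = $566.89
Net pay = $2,204.97 − $566.89 = $1,638.08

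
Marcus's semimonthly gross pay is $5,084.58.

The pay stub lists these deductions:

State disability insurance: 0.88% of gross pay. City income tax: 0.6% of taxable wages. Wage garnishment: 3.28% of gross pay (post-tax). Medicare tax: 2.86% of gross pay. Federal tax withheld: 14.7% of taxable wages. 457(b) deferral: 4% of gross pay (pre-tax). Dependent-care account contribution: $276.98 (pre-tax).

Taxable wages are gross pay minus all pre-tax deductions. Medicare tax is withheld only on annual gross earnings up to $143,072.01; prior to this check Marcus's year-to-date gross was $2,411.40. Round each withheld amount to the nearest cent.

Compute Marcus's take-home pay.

457(b) deferral: $5,084.58 × 0.04 = $203.38
Dependent-care account contribution: $276.98
Pre-tax total = $203.38 + $276.98 = $480.36
Taxable wages = $5,084.58 − $480.36 = $4,604.22
City income tax: $4,604.22 × 0.006 = $27.63
Federal tax withheld: $4,604.22 × 0.147 = $676.82
Medicare tax: cap not yet reached, full $5,084.58 is subject → $5,084.58 × 0.0286 = $145.42
State disability insurance: $5,084.58 × 0.0088 = $44.74
Wage garnishment: $5,084.58 × 0.0328 = $166.77
Total deductions = $203.38 + $276.98 + $27.63 + $676.82 + $145.42 + $44.74 + $166.77 = $1,541.74
Net pay = $5,084.58 − $1,541.74 = $3,542.84

$3,542.84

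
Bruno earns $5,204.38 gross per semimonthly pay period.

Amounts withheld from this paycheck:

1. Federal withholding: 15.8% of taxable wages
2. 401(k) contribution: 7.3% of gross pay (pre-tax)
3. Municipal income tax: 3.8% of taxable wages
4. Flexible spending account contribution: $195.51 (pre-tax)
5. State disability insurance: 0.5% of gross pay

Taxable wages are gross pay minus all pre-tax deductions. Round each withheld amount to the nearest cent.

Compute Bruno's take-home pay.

401(k) contribution: $5,204.38 × 0.073 = $379.92
Flexible spending account contribution: $195.51
Pre-tax total = $379.92 + $195.51 = $575.43
Taxable wages = $5,204.38 − $575.43 = $4,628.95
Municipal income tax: $4,628.95 × 0.038 = $175.90
Federal withholding: $4,628.95 × 0.158 = $731.37
State disability insurance: $5,204.38 × 0.005 = $26.02
Total deductions = $379.92 + $195.51 + $175.90 + $731.37 + $26.02 = $1,508.72
Net pay = $5,204.38 − $1,508.72 = $3,695.66

$3,695.66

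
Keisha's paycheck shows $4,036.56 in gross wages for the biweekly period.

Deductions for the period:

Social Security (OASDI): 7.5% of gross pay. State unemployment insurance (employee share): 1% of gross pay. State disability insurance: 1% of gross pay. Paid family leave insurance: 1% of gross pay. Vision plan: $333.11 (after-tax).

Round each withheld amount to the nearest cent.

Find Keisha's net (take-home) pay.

Social Security (OASDI): $4,036.56 × 0.075 = $302.74
Paid family leave insurance: $4,036.56 × 0.01 = $40.37
State unemployment insurance (employee share): $4,036.56 × 0.01 = $40.37
State disability insurance: $4,036.56 × 0.01 = $40.37
Vision plan: $333.11
Total deductions = $302.74 + $40.37 + $40.37 + $40.37 + $333.11 = $756.96
Net pay = $4,036.56 − $756.96 = $3,279.60

$3,279.60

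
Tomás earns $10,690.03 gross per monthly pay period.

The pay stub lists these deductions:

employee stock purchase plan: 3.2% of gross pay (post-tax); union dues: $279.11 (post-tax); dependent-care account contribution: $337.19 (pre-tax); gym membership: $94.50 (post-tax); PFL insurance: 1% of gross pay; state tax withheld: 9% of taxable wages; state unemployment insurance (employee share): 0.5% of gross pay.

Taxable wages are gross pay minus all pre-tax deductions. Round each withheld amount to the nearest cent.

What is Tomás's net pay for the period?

Dependent-care account contribution: $337.19
Taxable wages = $10,690.03 − $337.19 = $10,352.84
State tax withheld: $10,352.84 × 0.09 = $931.76
PFL insurance: $10,690.03 × 0.01 = $106.90
State unemployment insurance (employee share): $10,690.03 × 0.005 = $53.45
Union dues: $279.11
Gym membership: $94.50
Employee stock purchase plan: $10,690.03 × 0.032 = $342.08
Total deductions = $337.19 + $931.76 + $106.90 + $53.45 + $279.11 + $94.50 + $342.08 = $2,144.99
Net pay = $10,690.03 − $2,144.99 = $8,545.04

$8,545.04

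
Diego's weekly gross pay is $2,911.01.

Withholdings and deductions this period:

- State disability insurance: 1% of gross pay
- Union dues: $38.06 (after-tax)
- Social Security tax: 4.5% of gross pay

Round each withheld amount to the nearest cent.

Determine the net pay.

Social Security tax: $2,911.01 × 0.045 = $131.00
State disability insurance: $2,911.01 × 0.01 = $29.11
Union dues: $38.06
Total deductions = $131.00 + $29.11 + $38.06 = $198.17
Net pay = $2,911.01 − $198.17 = $2,712.84

$2,712.84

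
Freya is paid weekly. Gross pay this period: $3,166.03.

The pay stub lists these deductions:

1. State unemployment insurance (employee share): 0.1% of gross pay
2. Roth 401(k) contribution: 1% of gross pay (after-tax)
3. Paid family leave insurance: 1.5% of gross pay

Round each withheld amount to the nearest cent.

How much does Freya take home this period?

$3,083.71

State unemployment insurance (employee share): $3,166.03 × 0.001 = $3.17
Paid family leave insurance: $3,166.03 × 0.015 = $47.49
Roth 401(k) contribution: $3,166.03 × 0.01 = $31.66
Total deductions = $3.17 + $47.49 + $31.66 = $82.32
Net pay = $3,166.03 − $82.32 = $3,083.71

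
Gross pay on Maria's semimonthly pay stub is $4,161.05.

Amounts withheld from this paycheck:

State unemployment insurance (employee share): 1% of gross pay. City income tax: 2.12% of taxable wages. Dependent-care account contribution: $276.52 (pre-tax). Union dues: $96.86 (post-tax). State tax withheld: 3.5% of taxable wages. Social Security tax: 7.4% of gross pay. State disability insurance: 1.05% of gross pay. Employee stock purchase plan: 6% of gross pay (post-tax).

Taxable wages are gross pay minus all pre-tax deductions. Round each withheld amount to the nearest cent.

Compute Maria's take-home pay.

$2,926.48

Dependent-care account contribution: $276.52
Taxable wages = $4,161.05 − $276.52 = $3,884.53
City income tax: $3,884.53 × 0.0212 = $82.35
State tax withheld: $3,884.53 × 0.035 = $135.96
State unemployment insurance (employee share): $4,161.05 × 0.01 = $41.61
Social Security tax: $4,161.05 × 0.074 = $307.92
State disability insurance: $4,161.05 × 0.0105 = $43.69
Union dues: $96.86
Employee stock purchase plan: $4,161.05 × 0.06 = $249.66
Total deductions = $276.52 + $82.35 + $135.96 + $41.61 + $307.92 + $43.69 + $96.86 + $249.66 = $1,234.57
Net pay = $4,161.05 − $1,234.57 = $2,926.48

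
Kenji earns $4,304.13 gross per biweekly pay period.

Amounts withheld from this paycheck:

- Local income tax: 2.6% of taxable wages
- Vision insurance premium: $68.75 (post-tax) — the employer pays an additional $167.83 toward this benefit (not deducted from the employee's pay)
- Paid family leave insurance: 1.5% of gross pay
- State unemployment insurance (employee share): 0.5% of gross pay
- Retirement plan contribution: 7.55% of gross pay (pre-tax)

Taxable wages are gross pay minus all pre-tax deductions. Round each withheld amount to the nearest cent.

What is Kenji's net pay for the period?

$3,720.88

Retirement plan contribution: $4,304.13 × 0.0755 = $324.96
Taxable wages = $4,304.13 − $324.96 = $3,979.17
Local income tax: $3,979.17 × 0.026 = $103.46
State unemployment insurance (employee share): $4,304.13 × 0.005 = $21.52
Paid family leave insurance: $4,304.13 × 0.015 = $64.56
Vision insurance premium: $68.75
(Employer's $167.83 toward vision insurance premium is not withheld from the employee.)
Total deductions = $324.96 + $103.46 + $21.52 + $64.56 + $68.75 = $583.25
Net pay = $4,304.13 − $583.25 = $3,720.88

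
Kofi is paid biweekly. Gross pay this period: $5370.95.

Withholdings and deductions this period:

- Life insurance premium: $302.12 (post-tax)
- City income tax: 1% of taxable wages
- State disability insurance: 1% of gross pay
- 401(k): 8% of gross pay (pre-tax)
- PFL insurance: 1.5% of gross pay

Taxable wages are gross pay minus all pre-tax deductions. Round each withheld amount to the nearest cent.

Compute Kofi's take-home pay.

$4455.47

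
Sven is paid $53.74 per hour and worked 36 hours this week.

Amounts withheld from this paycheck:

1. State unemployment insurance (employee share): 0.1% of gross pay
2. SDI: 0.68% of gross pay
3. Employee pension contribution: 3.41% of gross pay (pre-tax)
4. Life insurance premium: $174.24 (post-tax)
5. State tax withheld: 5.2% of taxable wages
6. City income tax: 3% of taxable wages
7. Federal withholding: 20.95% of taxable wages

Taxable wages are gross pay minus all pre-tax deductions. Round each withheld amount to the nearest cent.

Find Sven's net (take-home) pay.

Gross pay: 36 × $53.74 = $1,934.64
Employee pension contribution: $1,934.64 × 0.0341 = $65.97
Taxable wages = $1,934.64 − $65.97 = $1,868.67
Federal withholding: $1,868.67 × 0.2095 = $391.49
City income tax: $1,868.67 × 0.03 = $56.06
State tax withheld: $1,868.67 × 0.052 = $97.17
State unemployment insurance (employee share): $1,934.64 × 0.001 = $1.93
SDI: $1,934.64 × 0.0068 = $13.16
Life insurance premium: $174.24
Total deductions = $65.97 + $391.49 + $56.06 + $97.17 + $1.93 + $13.16 + $174.24 = $800.02
Net pay = $1,934.64 − $800.02 = $1,134.62

$1,134.62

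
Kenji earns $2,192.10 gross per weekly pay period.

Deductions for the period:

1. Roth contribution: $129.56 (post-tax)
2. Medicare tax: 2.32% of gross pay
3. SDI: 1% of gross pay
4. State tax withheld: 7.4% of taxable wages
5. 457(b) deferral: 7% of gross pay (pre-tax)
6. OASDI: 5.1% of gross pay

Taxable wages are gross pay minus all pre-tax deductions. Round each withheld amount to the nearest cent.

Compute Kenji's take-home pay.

$1,573.65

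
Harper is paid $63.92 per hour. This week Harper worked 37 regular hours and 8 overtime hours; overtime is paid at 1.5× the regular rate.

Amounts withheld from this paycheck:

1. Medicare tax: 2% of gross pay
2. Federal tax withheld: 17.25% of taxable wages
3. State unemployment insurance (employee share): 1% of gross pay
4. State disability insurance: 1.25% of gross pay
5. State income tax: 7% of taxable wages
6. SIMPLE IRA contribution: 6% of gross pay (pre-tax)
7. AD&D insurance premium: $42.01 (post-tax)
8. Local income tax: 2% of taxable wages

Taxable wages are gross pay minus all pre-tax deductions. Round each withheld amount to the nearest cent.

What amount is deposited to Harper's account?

Regular pay: 37 × $63.92 = $2,365.04
Overtime pay: 8 × $63.92 × 1.5 = $767.04
Gross pay = $2,365.04 + $767.04 = $3,132.08
SIMPLE IRA contribution: $3,132.08 × 0.06 = $187.92
Taxable wages = $3,132.08 − $187.92 = $2,944.16
State income tax: $2,944.16 × 0.07 = $206.09
Federal tax withheld: $2,944.16 × 0.1725 = $507.87
Local income tax: $2,944.16 × 0.02 = $58.88
Medicare tax: $3,132.08 × 0.02 = $62.64
State disability insurance: $3,132.08 × 0.0125 = $39.15
State unemployment insurance (employee share): $3,132.08 × 0.01 = $31.32
AD&D insurance premium: $42.01
Total deductions = $187.92 + $206.09 + $507.87 + $58.88 + $62.64 + $39.15 + $31.32 + $42.01 = $1,135.88
Net pay = $3,132.08 − $1,135.88 = $1,996.20

$1,996.20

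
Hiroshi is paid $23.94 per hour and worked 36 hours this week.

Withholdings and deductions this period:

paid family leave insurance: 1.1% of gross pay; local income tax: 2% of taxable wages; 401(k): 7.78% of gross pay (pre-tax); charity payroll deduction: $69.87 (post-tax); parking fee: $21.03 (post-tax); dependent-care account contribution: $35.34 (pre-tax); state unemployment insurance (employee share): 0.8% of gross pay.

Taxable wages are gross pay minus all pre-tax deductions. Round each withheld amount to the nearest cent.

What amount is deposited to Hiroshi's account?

$636.99

Gross pay: 36 × $23.94 = $861.84
Dependent-care account contribution: $35.34
401(k): $861.84 × 0.0778 = $67.05
Pre-tax total = $35.34 + $67.05 = $102.39
Taxable wages = $861.84 − $102.39 = $759.45
Local income tax: $759.45 × 0.02 = $15.19
State unemployment insurance (employee share): $861.84 × 0.008 = $6.89
Paid family leave insurance: $861.84 × 0.011 = $9.48
Charity payroll deduction: $69.87
Parking fee: $21.03
Total deductions = $35.34 + $67.05 + $15.19 + $6.89 + $9.48 + $69.87 + $21.03 = $224.85
Net pay = $861.84 − $224.85 = $636.99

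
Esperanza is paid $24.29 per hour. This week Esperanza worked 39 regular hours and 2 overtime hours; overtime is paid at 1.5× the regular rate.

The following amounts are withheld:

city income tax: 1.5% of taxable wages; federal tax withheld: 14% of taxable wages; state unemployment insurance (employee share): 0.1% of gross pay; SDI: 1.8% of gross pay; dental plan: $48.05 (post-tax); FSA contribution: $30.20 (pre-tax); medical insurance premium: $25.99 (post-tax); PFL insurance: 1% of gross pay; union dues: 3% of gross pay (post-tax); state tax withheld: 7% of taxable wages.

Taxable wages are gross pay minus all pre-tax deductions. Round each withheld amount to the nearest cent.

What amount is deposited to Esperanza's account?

$633.00

Regular pay: 39 × $24.29 = $947.31
Overtime pay: 2 × $24.29 × 1.5 = $72.87
Gross pay = $947.31 + $72.87 = $1020.18
FSA contribution: $30.20
Taxable wages = $1020.18 − $30.20 = $989.98
City income tax: $989.98 × 0.015 = $14.85
Federal tax withheld: $989.98 × 0.14 = $138.60
State tax withheld: $989.98 × 0.07 = $69.30
State unemployment insurance (employee share): $1020.18 × 0.001 = $1.02
SDI: $1020.18 × 0.018 = $18.36
PFL insurance: $1020.18 × 0.01 = $10.20
Union dues: $1020.18 × 0.03 = $30.61
Medical insurance premium: $25.99
Dental plan: $48.05
Total deductions = $30.20 + $14.85 + $138.60 + $69.30 + $1.02 + $18.36 + $10.20 + $30.61 + $25.99 + $48.05 = $387.18
Net pay = $1020.18 − $387.18 = $633.00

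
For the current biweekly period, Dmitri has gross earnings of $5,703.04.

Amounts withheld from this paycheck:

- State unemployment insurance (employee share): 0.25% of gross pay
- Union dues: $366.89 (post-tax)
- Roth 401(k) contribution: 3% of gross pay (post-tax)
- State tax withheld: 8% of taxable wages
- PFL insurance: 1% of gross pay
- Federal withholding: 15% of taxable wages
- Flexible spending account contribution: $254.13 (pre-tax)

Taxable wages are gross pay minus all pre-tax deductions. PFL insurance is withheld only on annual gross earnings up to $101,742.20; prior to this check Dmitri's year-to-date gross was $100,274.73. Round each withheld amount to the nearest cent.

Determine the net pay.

Flexible spending account contribution: $254.13
Taxable wages = $5,703.04 − $254.13 = $5,448.91
Federal withholding: $5,448.91 × 0.15 = $817.34
State tax withheld: $5,448.91 × 0.08 = $435.91
PFL insurance: only $101,742.20 − $100,274.73 = $1,467.47 of this check is subject → $1,467.47 × 0.01 = $14.67
State unemployment insurance (employee share): $5,703.04 × 0.0025 = $14.26
Roth 401(k) contribution: $5,703.04 × 0.03 = $171.09
Union dues: $366.89
Total deductions = $254.13 + $817.34 + $435.91 + $14.67 + $14.26 + $171.09 + $366.89 = $2,074.29
Net pay = $5,703.04 − $2,074.29 = $3,628.75

$3,628.75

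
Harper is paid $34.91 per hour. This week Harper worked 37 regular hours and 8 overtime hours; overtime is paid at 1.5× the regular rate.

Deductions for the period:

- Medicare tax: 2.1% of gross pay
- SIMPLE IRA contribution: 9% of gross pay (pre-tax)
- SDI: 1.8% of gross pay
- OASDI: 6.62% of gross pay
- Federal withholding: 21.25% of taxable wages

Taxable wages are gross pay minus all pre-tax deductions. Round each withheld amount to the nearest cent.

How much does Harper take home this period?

$1045.90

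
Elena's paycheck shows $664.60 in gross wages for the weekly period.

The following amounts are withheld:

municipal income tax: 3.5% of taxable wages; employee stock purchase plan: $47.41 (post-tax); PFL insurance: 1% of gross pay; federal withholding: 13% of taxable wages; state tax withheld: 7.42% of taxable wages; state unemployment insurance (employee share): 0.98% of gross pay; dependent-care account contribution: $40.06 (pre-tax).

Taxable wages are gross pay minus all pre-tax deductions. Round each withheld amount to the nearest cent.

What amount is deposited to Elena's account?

$414.58

Dependent-care account contribution: $40.06
Taxable wages = $664.60 − $40.06 = $624.54
State tax withheld: $624.54 × 0.0742 = $46.34
Federal withholding: $624.54 × 0.13 = $81.19
Municipal income tax: $624.54 × 0.035 = $21.86
State unemployment insurance (employee share): $664.60 × 0.0098 = $6.51
PFL insurance: $664.60 × 0.01 = $6.65
Employee stock purchase plan: $47.41
Total deductions = $40.06 + $46.34 + $81.19 + $21.86 + $6.51 + $6.65 + $47.41 = $250.02
Net pay = $664.60 − $250.02 = $414.58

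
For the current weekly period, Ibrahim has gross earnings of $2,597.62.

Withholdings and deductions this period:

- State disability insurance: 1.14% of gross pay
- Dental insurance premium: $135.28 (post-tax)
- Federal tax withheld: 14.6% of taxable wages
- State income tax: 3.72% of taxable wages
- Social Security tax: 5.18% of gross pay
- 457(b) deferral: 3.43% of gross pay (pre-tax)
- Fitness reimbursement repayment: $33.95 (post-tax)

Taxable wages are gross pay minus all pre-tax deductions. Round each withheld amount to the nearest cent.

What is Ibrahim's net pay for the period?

$1,715.56

457(b) deferral: $2,597.62 × 0.0343 = $89.10
Taxable wages = $2,597.62 − $89.10 = $2,508.52
Federal tax withheld: $2,508.52 × 0.146 = $366.24
State income tax: $2,508.52 × 0.0372 = $93.32
State disability insurance: $2,597.62 × 0.0114 = $29.61
Social Security tax: $2,597.62 × 0.0518 = $134.56
Dental insurance premium: $135.28
Fitness reimbursement repayment: $33.95
Total deductions = $89.10 + $366.24 + $93.32 + $29.61 + $134.56 + $135.28 + $33.95 = $882.06
Net pay = $2,597.62 − $882.06 = $1,715.56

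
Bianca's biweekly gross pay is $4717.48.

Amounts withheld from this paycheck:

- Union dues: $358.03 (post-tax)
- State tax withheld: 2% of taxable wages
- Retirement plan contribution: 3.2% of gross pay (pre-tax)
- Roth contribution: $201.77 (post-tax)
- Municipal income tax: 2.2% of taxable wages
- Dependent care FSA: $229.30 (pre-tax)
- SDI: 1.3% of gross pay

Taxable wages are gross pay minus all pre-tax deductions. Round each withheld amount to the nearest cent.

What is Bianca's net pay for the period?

Retirement plan contribution: $4717.48 × 0.032 = $150.96
Dependent care FSA: $229.30
Pre-tax total = $150.96 + $229.30 = $380.26
Taxable wages = $4717.48 − $380.26 = $4337.22
Municipal income tax: $4337.22 × 0.022 = $95.42
State tax withheld: $4337.22 × 0.02 = $86.74
SDI: $4717.48 × 0.013 = $61.33
Roth contribution: $201.77
Union dues: $358.03
Total deductions = $150.96 + $229.30 + $95.42 + $86.74 + $61.33 + $201.77 + $358.03 = $1183.55
Net pay = $4717.48 − $1183.55 = $3533.93

$3533.93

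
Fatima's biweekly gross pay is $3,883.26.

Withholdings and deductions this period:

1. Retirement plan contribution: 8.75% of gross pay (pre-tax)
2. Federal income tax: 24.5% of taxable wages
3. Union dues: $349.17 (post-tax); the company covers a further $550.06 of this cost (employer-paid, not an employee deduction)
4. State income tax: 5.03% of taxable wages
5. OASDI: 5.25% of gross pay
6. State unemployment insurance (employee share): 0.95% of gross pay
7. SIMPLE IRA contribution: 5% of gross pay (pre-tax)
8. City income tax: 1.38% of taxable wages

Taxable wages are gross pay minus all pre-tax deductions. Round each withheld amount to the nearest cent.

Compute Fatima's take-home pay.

SIMPLE IRA contribution: $3,883.26 × 0.05 = $194.16
Retirement plan contribution: $3,883.26 × 0.0875 = $339.79
Pre-tax total = $194.16 + $339.79 = $533.95
Taxable wages = $3,883.26 − $533.95 = $3,349.31
State income tax: $3,349.31 × 0.0503 = $168.47
Federal income tax: $3,349.31 × 0.245 = $820.58
City income tax: $3,349.31 × 0.0138 = $46.22
State unemployment insurance (employee share): $3,883.26 × 0.0095 = $36.89
OASDI: $3,883.26 × 0.0525 = $203.87
Union dues: $349.17
(Employer's $550.06 toward union dues is not withheld from the employee.)
Total deductions = $194.16 + $339.79 + $168.47 + $820.58 + $46.22 + $36.89 + $203.87 + $349.17 = $2,159.15
Net pay = $3,883.26 − $2,159.15 = $1,724.11

$1,724.11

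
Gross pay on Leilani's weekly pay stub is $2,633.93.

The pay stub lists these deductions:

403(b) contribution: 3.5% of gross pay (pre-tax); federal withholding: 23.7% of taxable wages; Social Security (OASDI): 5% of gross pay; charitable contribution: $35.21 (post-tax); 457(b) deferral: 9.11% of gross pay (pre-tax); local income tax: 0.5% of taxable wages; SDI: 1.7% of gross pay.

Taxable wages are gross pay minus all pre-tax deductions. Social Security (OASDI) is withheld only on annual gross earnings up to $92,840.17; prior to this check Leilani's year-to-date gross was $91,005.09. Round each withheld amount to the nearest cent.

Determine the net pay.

403(b) contribution: $2,633.93 × 0.035 = $92.19
457(b) deferral: $2,633.93 × 0.0911 = $239.95
Pre-tax total = $92.19 + $239.95 = $332.14
Taxable wages = $2,633.93 − $332.14 = $2,301.79
Federal withholding: $2,301.79 × 0.237 = $545.52
Local income tax: $2,301.79 × 0.005 = $11.51
SDI: $2,633.93 × 0.017 = $44.78
Social Security (OASDI): only $92,840.17 − $91,005.09 = $1,835.08 of this check is subject → $1,835.08 × 0.05 = $91.75
Charitable contribution: $35.21
Total deductions = $92.19 + $239.95 + $545.52 + $11.51 + $44.78 + $91.75 + $35.21 = $1,060.91
Net pay = $2,633.93 − $1,060.91 = $1,573.02

$1,573.02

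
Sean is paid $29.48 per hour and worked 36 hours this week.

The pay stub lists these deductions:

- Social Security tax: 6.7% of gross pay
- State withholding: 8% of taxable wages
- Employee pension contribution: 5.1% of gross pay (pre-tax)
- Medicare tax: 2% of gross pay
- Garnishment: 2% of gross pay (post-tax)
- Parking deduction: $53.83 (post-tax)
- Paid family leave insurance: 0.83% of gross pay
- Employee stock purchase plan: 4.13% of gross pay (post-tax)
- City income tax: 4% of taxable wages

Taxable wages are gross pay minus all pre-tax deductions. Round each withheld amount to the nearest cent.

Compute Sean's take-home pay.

$666.25

Gross pay: 36 × $29.48 = $1,061.28
Employee pension contribution: $1,061.28 × 0.051 = $54.13
Taxable wages = $1,061.28 − $54.13 = $1,007.15
State withholding: $1,007.15 × 0.08 = $80.57
City income tax: $1,007.15 × 0.04 = $40.29
Medicare tax: $1,061.28 × 0.02 = $21.23
Paid family leave insurance: $1,061.28 × 0.0083 = $8.81
Social Security tax: $1,061.28 × 0.067 = $71.11
Parking deduction: $53.83
Garnishment: $1,061.28 × 0.02 = $21.23
Employee stock purchase plan: $1,061.28 × 0.0413 = $43.83
Total deductions = $54.13 + $80.57 + $40.29 + $21.23 + $8.81 + $71.11 + $53.83 + $21.23 + $43.83 = $395.03
Net pay = $1,061.28 − $395.03 = $666.25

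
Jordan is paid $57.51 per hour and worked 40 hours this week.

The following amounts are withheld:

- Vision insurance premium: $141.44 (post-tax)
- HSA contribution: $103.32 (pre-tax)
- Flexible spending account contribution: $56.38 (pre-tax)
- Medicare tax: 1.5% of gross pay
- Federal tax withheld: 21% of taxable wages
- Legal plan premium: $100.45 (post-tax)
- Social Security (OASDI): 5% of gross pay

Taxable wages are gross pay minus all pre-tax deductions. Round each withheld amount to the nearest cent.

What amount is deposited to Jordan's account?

$1,299.73

Gross pay: 40 × $57.51 = $2,300.40
HSA contribution: $103.32
Flexible spending account contribution: $56.38
Pre-tax total = $103.32 + $56.38 = $159.70
Taxable wages = $2,300.40 − $159.70 = $2,140.70
Federal tax withheld: $2,140.70 × 0.21 = $449.55
Social Security (OASDI): $2,300.40 × 0.05 = $115.02
Medicare tax: $2,300.40 × 0.015 = $34.51
Vision insurance premium: $141.44
Legal plan premium: $100.45
Total deductions = $103.32 + $56.38 + $449.55 + $115.02 + $34.51 + $141.44 + $100.45 = $1,000.67
Net pay = $2,300.40 − $1,000.67 = $1,299.73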